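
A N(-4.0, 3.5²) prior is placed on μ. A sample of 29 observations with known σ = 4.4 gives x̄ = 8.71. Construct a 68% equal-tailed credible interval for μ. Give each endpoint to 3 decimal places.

[7.262, 8.844]

Posterior precision = 1/3.5² + 29/4.4² = 0.0816 + 1.4979 = 1.5796, so posterior SD = 0.7957.
Posterior mean = (-4.0/3.5² + 29·8.71/4.4²) / 1.5796 = 8.0531.
Interval: 8.0531 ± 0.994 × 0.7957 → [7.262, 8.844].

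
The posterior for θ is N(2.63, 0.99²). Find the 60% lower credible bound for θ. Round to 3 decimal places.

Need L with P(θ ≥ L) = 0.60: L = 2.63 − z_{0.4}·0.99.
z = 0.253; L = 2.63 − 0.253 × 0.99 = 2.379.

2.379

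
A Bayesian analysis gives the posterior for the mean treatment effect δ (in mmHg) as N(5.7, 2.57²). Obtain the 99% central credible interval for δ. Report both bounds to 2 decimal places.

[-0.92, 12.32]

The posterior is symmetric, so the 99% equal-tailed interval is δ = 5.7 ± z·2.57 with z = 2.576.
Half-width: 2.576 × 2.57 = 6.62.
5.7 − 6.62 = -0.92; 5.7 + 6.62 = 12.32.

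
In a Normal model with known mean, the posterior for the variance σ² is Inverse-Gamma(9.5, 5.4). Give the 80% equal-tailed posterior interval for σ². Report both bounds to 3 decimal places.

Inverse-Gamma(9.5, 5.4) quantiles: F⁻¹(0.1) and F⁻¹(0.9).
Equivalently, 1/σ² ~ Gamma(9.5, rate = 5.4); invert its 0.9 and 0.1 quantiles.
Posterior mean ≈ 0.635, SD ≈ 0.232; a Normal approximation gives roughly [0.338, 0.933].
Exact: lower = 0.397; upper = 0.927.

[0.397, 0.927]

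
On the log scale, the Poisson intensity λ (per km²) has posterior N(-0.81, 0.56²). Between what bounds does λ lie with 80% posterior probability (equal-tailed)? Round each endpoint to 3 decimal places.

[0.217, 0.912]

On the log scale the 80% interval is -0.81 ± 1.282 × 0.56 = [-1.5277, -0.0923].
Exponentiate: [e^-1.5277, e^-0.0923] = [0.217, 0.912].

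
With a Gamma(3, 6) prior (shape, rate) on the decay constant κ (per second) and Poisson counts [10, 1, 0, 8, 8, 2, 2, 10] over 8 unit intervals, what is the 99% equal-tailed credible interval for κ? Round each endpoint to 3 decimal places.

Posterior: Gamma(3+41, 6+8) = Gamma(44, 14) (shape, rate).
Equal-tailed 99% interval: Gamma(44, 14) quantiles at 0.005 and 0.995.
Posterior mean ≈ 3.143, SD ≈ 0.474; a Normal approximation gives roughly [1.922, 4.363].
Exact: lower = 2.057; upper = 4.497.

[2.057, 4.497]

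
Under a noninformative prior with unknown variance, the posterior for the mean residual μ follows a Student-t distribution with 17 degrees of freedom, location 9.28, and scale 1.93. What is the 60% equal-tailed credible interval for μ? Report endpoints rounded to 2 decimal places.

The t_17 distribution is symmetric; the 60% interval is 9.28 ± t·1.93 with t_{0.8,17} = 0.863.
Half-width: 0.863 × 1.93 = 1.67.
9.28 − 1.67 = 7.61; 9.28 + 1.67 = 10.95.

[7.61, 10.95]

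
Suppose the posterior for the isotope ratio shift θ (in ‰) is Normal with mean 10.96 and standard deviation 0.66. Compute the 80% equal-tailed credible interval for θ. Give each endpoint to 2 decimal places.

The posterior is symmetric, so the 80% equal-tailed interval is θ = 10.96 ± z·0.66 with z = 1.282.
Half-width: 1.282 × 0.66 = 0.85.
10.96 − 0.85 = 10.11; 10.96 + 0.85 = 11.81.

[10.11, 11.81]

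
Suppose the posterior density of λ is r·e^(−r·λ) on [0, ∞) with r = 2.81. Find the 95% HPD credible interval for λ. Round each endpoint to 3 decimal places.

[0.000, 1.066]

The exponential density is strictly decreasing on [0, ∞), so the HPD interval is anchored at 0: [0, q] with P(λ ≤ q) = 0.95.
q = −ln(1 − 0.95) / 2.81 = 2.9957 / 2.81 = 1.066.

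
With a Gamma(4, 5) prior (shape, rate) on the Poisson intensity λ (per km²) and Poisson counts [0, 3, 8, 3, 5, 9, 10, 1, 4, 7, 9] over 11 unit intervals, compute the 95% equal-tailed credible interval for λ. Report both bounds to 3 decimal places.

Posterior: Gamma(4+59, 5+11) = Gamma(63, 16) (shape, rate).
Equal-tailed 95% interval: Gamma(63, 16) quantiles at 0.025 and 0.975.
Posterior mean ≈ 3.938, SD ≈ 0.496; a Normal approximation gives roughly [2.965, 4.910].
Exact: lower = 3.026; upper = 4.968.

[3.026, 4.968]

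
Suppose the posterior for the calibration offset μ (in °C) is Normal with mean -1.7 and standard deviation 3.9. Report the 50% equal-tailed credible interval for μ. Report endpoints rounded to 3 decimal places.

[-4.331, 0.931]

The posterior is symmetric, so the 50% equal-tailed interval is μ = -1.7 ± z·3.9 with z = 0.674.
Half-width: 0.674 × 3.9 = 2.631.
-1.7 − 2.631 = -4.331; -1.7 + 2.631 = 0.931.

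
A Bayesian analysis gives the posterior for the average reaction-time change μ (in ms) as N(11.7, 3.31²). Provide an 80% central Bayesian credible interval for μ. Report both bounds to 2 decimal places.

The posterior is symmetric, so the 80% equal-tailed interval is μ = 11.7 ± z·3.31 with z = 1.282.
Half-width: 1.282 × 3.31 = 4.24.
11.7 − 4.24 = 7.46; 11.7 + 4.24 = 15.94.

[7.46, 15.94]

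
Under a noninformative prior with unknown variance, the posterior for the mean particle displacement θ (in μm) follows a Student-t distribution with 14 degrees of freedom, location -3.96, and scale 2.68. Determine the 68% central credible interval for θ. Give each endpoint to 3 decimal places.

The t_14 distribution is symmetric; the 68% interval is -3.96 ± t·2.68 with t_{0.84,14} = 1.031.
Half-width: 1.031 × 2.68 = 2.763.
-3.96 − 2.763 = -6.723; -3.96 + 2.763 = -1.197.

[-6.723, -1.197]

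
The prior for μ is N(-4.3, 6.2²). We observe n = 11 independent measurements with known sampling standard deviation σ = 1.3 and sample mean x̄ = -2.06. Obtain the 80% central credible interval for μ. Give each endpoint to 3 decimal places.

[-2.570, -1.568]

Posterior precision = 1/6.2² + 11/1.3² = 0.0260 + 6.5089 = 6.5349, so posterior SD = 0.3912.
Posterior mean = (-4.3/6.2² + 11·-2.06/1.3²) / 6.5349 = -2.0689.
Interval: -2.0689 ± 1.282 × 0.3912 → [-2.570, -1.568].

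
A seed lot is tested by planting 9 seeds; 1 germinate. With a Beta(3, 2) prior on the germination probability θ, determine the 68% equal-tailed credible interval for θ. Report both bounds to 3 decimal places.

[0.167, 0.405]

Posterior: Beta(3+1, 2+8) = Beta(4, 10).
Equal-tailed 68% interval: the 0.16 and 0.84 quantiles of Beta(4, 10).
Posterior mean ≈ 0.286, SD ≈ 0.117; a Normal approximation gives roughly [0.170, 0.402].
Exact: F⁻¹(0.16) = 0.167; F⁻¹(0.84) = 0.405.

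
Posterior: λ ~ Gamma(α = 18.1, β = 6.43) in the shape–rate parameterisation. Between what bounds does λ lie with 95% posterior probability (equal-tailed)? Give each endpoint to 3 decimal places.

Posterior: Gamma(shape 18.1, rate 6.43).
Equal-tailed 95% interval: Gamma(18.1, 6.43) quantiles at 0.025 and 0.975.
Posterior mean ≈ 2.815, SD ≈ 0.662; a Normal approximation gives roughly [1.518, 4.112].
Exact: lower = 1.671; upper = 4.252.

[1.671, 4.252]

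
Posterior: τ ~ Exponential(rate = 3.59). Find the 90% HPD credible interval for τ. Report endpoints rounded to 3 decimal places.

The exponential density is strictly decreasing on [0, ∞), so the HPD interval is anchored at 0: [0, q] with P(τ ≤ q) = 0.90.
q = −ln(1 − 0.90) / 3.59 = 2.3026 / 3.59 = 0.641.

[0.000, 0.641]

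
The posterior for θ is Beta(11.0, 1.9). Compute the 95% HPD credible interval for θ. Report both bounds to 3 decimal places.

[0.668, 0.996]

The posterior is unimodal and skewed, so the HPD interval has equal density at both endpoints and is the shortest 95% interval.
Solving f(0.668) = f(0.996) with F(0.996) − F(0.668) = 0.95 gives [0.668, 0.996].
For comparison, the equal-tailed interval is [0.623, 0.982]; the HPD is narrower and shifted toward the mode.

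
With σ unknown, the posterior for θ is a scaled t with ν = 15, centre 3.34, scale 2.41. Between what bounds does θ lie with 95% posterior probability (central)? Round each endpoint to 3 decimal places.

The t_15 distribution is symmetric; the 95% interval is 3.34 ± t·2.41 with t_{0.975,15} = 2.131.
Half-width: 2.131 × 2.41 = 5.137.
3.34 − 5.137 = -1.797; 3.34 + 5.137 = 8.477.

[-1.797, 8.477]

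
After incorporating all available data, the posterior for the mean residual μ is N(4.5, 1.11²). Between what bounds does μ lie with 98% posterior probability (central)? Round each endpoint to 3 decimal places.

The posterior is symmetric, so the 98% equal-tailed interval is μ = 4.5 ± z·1.11 with z = 2.326.
Half-width: 2.326 × 1.11 = 2.582.
4.5 − 2.582 = 1.918; 4.5 + 2.582 = 7.082.

[1.918, 7.082]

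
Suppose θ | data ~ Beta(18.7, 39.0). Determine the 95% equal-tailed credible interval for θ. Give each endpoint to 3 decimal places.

Posterior: Beta(18.7, 39.0).
Equal-tailed 95% interval: the 0.025 and 0.975 quantiles of Beta(18.7, 39.0).
Posterior mean ≈ 0.324, SD ≈ 0.061; a Normal approximation gives roughly [0.204, 0.444].
Exact: F⁻¹(0.025) = 0.211; F⁻¹(0.975) = 0.449.

[0.211, 0.449]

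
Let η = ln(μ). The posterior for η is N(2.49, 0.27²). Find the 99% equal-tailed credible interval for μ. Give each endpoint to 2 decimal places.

On the log scale the 99% interval is 2.49 ± 2.576 × 0.27 = [1.7945, 3.1855].
Exponentiate: [e^1.7945, e^3.1855] = [6.02, 24.18].

[6.02, 24.18]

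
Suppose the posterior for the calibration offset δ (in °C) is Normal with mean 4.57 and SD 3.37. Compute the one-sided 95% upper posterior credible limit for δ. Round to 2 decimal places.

10.11

Need U with P(δ ≤ U) = 0.95: U = 4.57 + z_{0.05}·3.37.
z = 1.645; U = 4.57 + 1.645 × 3.37 = 10.11.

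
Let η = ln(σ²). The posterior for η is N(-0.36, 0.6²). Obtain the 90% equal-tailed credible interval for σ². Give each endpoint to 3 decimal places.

[0.260, 1.872]

On the log scale the 90% interval is -0.36 ± 1.645 × 0.6 = [-1.3469, 0.6269].
Exponentiate: [e^-1.3469, e^0.6269] = [0.260, 1.872].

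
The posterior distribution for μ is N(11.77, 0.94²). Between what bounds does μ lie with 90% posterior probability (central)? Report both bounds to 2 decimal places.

[10.22, 13.32]

The posterior is symmetric, so the 90% equal-tailed interval is μ = 11.77 ± z·0.94 with z = 1.645.
Half-width: 1.645 × 0.94 = 1.55.
11.77 − 1.55 = 10.22; 11.77 + 1.55 = 13.32.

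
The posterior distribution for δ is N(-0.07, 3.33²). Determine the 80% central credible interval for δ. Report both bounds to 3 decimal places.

[-4.338, 4.198]

The posterior is symmetric, so the 80% equal-tailed interval is δ = -0.07 ± z·3.33 with z = 1.282.
Half-width: 1.282 × 3.33 = 4.268.
-0.07 − 4.268 = -4.338; -0.07 + 4.268 = 4.198.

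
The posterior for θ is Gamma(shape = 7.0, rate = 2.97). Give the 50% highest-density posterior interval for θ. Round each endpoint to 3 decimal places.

The posterior is unimodal and skewed, so the HPD interval has equal density at both endpoints and is the shortest 50% interval.
Solving f(1.507) = f(2.638) with F(2.638) − F(1.507) = 0.50 gives [1.507, 2.638].
For comparison, the equal-tailed interval is [1.711, 2.882]; the HPD is narrower and shifted toward the mode.

[1.507, 2.638]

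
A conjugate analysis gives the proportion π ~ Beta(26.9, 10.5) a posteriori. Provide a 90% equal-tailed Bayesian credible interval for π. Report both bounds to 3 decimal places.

[0.593, 0.832]

Posterior: Beta(26.9, 10.5).
Equal-tailed 90% interval: the 0.05 and 0.95 quantiles of Beta(26.9, 10.5).
Posterior mean ≈ 0.719, SD ≈ 0.073; a Normal approximation gives roughly [0.600, 0.839].
Exact: F⁻¹(0.05) = 0.593; F⁻¹(0.95) = 0.832.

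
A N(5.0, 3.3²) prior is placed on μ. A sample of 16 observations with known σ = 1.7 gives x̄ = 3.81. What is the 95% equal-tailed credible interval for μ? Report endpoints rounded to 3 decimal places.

[3.003, 4.656]

Posterior precision = 1/3.3² + 16/1.7² = 0.0918 + 5.5363 = 5.6282, so posterior SD = 0.4215.
Posterior mean = (5.0/3.3² + 16·3.81/1.7²) / 5.6282 = 3.8294.
Interval: 3.8294 ± 1.960 × 0.4215 → [3.003, 4.656].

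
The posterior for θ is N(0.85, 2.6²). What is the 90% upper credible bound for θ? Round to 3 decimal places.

4.182

Need U with P(θ ≤ U) = 0.90: U = 0.85 + z_{0.1}·2.6.
z = 1.282; U = 0.85 + 1.282 × 2.6 = 4.182.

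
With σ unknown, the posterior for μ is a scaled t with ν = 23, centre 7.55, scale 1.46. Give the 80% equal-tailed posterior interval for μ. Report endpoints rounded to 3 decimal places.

The t_23 distribution is symmetric; the 80% interval is 7.55 ± t·1.46 with t_{0.9,23} = 1.319.
Half-width: 1.319 × 1.46 = 1.926.
7.55 − 1.926 = 5.624; 7.55 + 1.926 = 9.476.

[5.624, 9.476]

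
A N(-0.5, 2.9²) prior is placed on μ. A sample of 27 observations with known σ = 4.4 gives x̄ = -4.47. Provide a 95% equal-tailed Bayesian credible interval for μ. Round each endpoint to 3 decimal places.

[-5.751, -2.565]

Posterior precision = 1/2.9² + 27/4.4² = 0.1189 + 1.3946 = 1.5135, so posterior SD = 0.8128.
Posterior mean = (-0.5/2.9² + 27·-4.47/4.4²) / 1.5135 = -4.1581.
Interval: -4.1581 ± 1.960 × 0.8128 → [-5.751, -2.565].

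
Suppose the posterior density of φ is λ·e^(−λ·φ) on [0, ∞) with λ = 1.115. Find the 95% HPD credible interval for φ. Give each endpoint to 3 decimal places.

[0.000, 2.687]

The exponential density is strictly decreasing on [0, ∞), so the HPD interval is anchored at 0: [0, q] with P(φ ≤ q) = 0.95.
q = −ln(1 − 0.95) / 1.115 = 2.9957 / 1.115 = 2.687.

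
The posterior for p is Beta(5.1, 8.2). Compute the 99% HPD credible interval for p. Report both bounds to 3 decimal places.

[0.096, 0.711]

The posterior is unimodal and skewed, so the HPD interval has equal density at both endpoints and is the shortest 99% interval.
Solving f(0.096) = f(0.711) with F(0.711) − F(0.096) = 0.99 gives [0.096, 0.711].
For comparison, the equal-tailed interval is [0.105, 0.723]; the HPD is narrower and shifted toward the mode.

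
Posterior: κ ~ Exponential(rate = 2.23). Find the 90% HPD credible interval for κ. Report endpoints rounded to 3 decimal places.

The exponential density is strictly decreasing on [0, ∞), so the HPD interval is anchored at 0: [0, q] with P(κ ≤ q) = 0.90.
q = −ln(1 − 0.90) / 2.23 = 2.3026 / 2.23 = 1.033.

[0.000, 1.033]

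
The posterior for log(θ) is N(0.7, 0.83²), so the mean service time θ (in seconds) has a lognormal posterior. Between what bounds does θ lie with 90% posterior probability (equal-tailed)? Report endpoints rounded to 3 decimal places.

On the log scale the 90% interval is 0.7 ± 1.645 × 0.83 = [-0.6652, 2.0652].
Exponentiate: [e^-0.6652, e^2.0652] = [0.514, 7.887].

[0.514, 7.887]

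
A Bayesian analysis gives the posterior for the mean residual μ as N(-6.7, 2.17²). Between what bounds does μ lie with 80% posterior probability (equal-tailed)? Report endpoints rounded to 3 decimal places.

The posterior is symmetric, so the 80% equal-tailed interval is μ = -6.7 ± z·2.17 with z = 1.282.
Half-width: 1.282 × 2.17 = 2.781.
-6.7 − 2.781 = -9.481; -6.7 + 2.781 = -3.919.

[-9.481, -3.919]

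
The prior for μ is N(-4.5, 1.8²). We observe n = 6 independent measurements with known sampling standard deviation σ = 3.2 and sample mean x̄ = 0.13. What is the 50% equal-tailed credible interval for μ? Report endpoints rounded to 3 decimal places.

[-2.181, -0.754]

Posterior precision = 1/1.8² + 6/3.2² = 0.3086 + 0.5859 = 0.8946, so posterior SD = 1.0573.
Posterior mean = (-4.5/1.8² + 6·0.13/3.2²) / 0.8946 = -1.4674.
Interval: -1.4674 ± 0.674 × 1.0573 → [-2.181, -0.754].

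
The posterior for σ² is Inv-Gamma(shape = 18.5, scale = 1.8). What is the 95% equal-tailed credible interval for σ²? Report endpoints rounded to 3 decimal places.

[0.065, 0.163]

Inverse-Gamma(18.5, 1.8) quantiles: F⁻¹(0.025) and F⁻¹(0.975).
Equivalently, 1/σ² ~ Gamma(18.5, rate = 1.8); invert its 0.975 and 0.025 quantiles.
Posterior mean ≈ 0.103, SD ≈ 0.025; a Normal approximation gives roughly [0.053, 0.152].
Exact: lower = 0.065; upper = 0.163.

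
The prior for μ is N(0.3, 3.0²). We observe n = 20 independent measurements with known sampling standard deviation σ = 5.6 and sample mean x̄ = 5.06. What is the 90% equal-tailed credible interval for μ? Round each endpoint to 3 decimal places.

[2.453, 6.254]

Posterior precision = 1/3.0² + 20/5.6² = 0.1111 + 0.6378 = 0.7489, so posterior SD = 1.1556.
Posterior mean = (0.3/3.0² + 20·5.06/5.6²) / 0.7489 = 4.3537.
Interval: 4.3537 ± 1.645 × 1.1556 → [2.453, 6.254].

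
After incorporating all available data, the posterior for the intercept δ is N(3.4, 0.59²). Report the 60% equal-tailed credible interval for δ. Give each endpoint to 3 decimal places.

The posterior is symmetric, so the 60% equal-tailed interval is δ = 3.4 ± z·0.59 with z = 0.842.
Half-width: 0.842 × 0.59 = 0.497.
3.4 − 0.497 = 2.903; 3.4 + 0.497 = 3.897.

[2.903, 3.897]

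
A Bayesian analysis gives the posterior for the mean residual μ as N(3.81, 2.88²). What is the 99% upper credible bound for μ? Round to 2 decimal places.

Need U with P(μ ≤ U) = 0.99: U = 3.81 + z_{0.01}·2.88.
z = 2.326; U = 3.81 + 2.326 × 2.88 = 10.51.

10.51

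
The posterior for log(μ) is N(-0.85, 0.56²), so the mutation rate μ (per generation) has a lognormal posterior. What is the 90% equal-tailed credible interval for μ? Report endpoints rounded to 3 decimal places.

On the log scale the 90% interval is -0.85 ± 1.645 × 0.56 = [-1.7711, 0.0711].
Exponentiate: [e^-1.7711, e^0.0711] = [0.170, 1.074].

[0.170, 1.074]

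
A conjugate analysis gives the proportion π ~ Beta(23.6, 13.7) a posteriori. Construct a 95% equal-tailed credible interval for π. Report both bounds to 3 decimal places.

Posterior: Beta(23.6, 13.7).
Equal-tailed 95% interval: the 0.025 and 0.975 quantiles of Beta(23.6, 13.7).
Posterior mean ≈ 0.633, SD ≈ 0.078; a Normal approximation gives roughly [0.480, 0.785].
Exact: F⁻¹(0.025) = 0.474; F⁻¹(0.975) = 0.778.

[0.474, 0.778]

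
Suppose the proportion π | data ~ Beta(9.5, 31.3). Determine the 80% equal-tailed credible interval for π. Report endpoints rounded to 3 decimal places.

Posterior: Beta(9.5, 31.3).
Equal-tailed 80% interval: the 0.1 and 0.9 quantiles of Beta(9.5, 31.3).
Posterior mean ≈ 0.233, SD ≈ 0.065; a Normal approximation gives roughly [0.149, 0.317].
Exact: F⁻¹(0.1) = 0.152; F⁻¹(0.9) = 0.320.

[0.152, 0.320]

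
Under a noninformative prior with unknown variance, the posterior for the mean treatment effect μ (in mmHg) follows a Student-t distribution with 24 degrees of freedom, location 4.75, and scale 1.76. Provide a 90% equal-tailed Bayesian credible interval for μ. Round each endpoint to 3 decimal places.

The t_24 distribution is symmetric; the 90% interval is 4.75 ± t·1.76 with t_{0.95,24} = 1.711.
Half-width: 1.711 × 1.76 = 3.011.
4.75 − 3.011 = 1.739; 4.75 + 3.011 = 7.761.

[1.739, 7.761]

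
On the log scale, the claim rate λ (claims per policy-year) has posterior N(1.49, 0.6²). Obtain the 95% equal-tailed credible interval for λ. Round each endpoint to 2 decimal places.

On the log scale the 95% interval is 1.49 ± 1.960 × 0.6 = [0.3140, 2.6660].
Exponentiate: [e^0.3140, e^2.6660] = [1.37, 14.38].

[1.37, 14.38]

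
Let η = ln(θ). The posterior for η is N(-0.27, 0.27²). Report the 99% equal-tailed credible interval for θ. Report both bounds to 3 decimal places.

On the log scale the 99% interval is -0.27 ± 2.576 × 0.27 = [-0.9655, 0.4255].
Exponentiate: [e^-0.9655, e^0.4255] = [0.381, 1.530].

[0.381, 1.530]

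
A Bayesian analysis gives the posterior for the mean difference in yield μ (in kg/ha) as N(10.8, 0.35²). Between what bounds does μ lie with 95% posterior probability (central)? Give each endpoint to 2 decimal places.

[10.11, 11.49]

The posterior is symmetric, so the 95% equal-tailed interval is μ = 10.8 ± z·0.35 with z = 1.960.
Half-width: 1.960 × 0.35 = 0.69.
10.8 − 0.69 = 10.11; 10.8 + 0.69 = 11.49.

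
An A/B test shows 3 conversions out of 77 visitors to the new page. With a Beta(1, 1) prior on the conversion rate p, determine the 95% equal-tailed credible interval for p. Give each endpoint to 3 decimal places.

Posterior: Beta(1+3, 1+74) = Beta(4, 75).
Equal-tailed 95% interval: the 0.025 and 0.975 quantiles of Beta(4, 75).
Posterior mean ≈ 0.051, SD ≈ 0.025; a Normal approximation gives roughly [0.003, 0.099].
Exact: F⁻¹(0.025) = 0.014; F⁻¹(0.975) = 0.108.

[0.014, 0.108]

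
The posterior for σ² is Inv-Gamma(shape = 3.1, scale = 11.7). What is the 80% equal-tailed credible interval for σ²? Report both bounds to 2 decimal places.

[2.14, 10.05]

Inverse-Gamma(3.1, 11.7) quantiles: F⁻¹(0.1) and F⁻¹(0.9).
Equivalently, 1/σ² ~ Gamma(3.1, rate = 11.7); invert its 0.9 and 0.1 quantiles.
Posterior mean ≈ 5.57, SD ≈ 5.31; a Normal approximation gives roughly [-1.24, 12.38].
Exact: lower = 2.14; upper = 10.05.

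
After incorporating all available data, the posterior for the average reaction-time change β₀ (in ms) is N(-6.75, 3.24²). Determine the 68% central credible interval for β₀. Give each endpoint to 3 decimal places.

[-9.972, -3.528]

The posterior is symmetric, so the 68% equal-tailed interval is β₀ = -6.75 ± z·3.24 with z = 0.994.
Half-width: 0.994 × 3.24 = 3.222.
-6.75 − 3.222 = -9.972; -6.75 + 3.222 = -3.528.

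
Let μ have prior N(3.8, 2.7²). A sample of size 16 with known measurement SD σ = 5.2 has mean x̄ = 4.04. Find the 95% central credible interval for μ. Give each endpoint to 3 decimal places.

[1.699, 6.291]

Posterior precision = 1/2.7² + 16/5.2² = 0.1372 + 0.5917 = 0.7289, so posterior SD = 1.1713.
Posterior mean = (3.8/2.7² + 16·4.04/5.2²) / 0.7289 = 3.9948.
Interval: 3.9948 ± 1.960 × 1.1713 → [1.699, 6.291].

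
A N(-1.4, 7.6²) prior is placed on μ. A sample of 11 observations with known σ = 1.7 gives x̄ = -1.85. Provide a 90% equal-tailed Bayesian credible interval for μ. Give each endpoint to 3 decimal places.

Posterior precision = 1/7.6² + 11/1.7² = 0.0173 + 3.8062 = 3.8235, so posterior SD = 0.5114.
Posterior mean = (-1.4/7.6² + 11·-1.85/1.7²) / 3.8235 = -1.8480.
Interval: -1.8480 ± 1.645 × 0.5114 → [-2.689, -1.007].

[-2.689, -1.007]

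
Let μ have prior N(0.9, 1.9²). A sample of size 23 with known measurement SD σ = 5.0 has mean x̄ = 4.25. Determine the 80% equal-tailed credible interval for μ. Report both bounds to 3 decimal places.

[2.303, 4.646]

Posterior precision = 1/1.9² + 23/5.0² = 0.2770 + 0.9200 = 1.1970, so posterior SD = 0.9140.
Posterior mean = (0.9/1.9² + 23·4.25/5.0²) / 1.1970 = 3.4748.
Interval: 3.4748 ± 1.282 × 0.9140 → [2.303, 4.646].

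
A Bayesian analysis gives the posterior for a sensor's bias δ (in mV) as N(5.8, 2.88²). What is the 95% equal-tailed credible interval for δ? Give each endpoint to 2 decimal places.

[0.16, 11.44]

The posterior is symmetric, so the 95% equal-tailed interval is δ = 5.8 ± z·2.88 with z = 1.960.
Half-width: 1.960 × 2.88 = 5.64.
5.8 − 5.64 = 0.16; 5.8 + 5.64 = 11.44.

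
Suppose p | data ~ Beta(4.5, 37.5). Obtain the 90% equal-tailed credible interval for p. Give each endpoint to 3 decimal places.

[0.042, 0.194]

Posterior: Beta(4.5, 37.5).
Equal-tailed 90% interval: the 0.05 and 0.95 quantiles of Beta(4.5, 37.5).
Posterior mean ≈ 0.107, SD ≈ 0.047; a Normal approximation gives roughly [0.030, 0.185].
Exact: F⁻¹(0.05) = 0.042; F⁻¹(0.95) = 0.194.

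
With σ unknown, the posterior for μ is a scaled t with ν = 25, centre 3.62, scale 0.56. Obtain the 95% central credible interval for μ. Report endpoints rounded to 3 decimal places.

[2.467, 4.773]

The t_25 distribution is symmetric; the 95% interval is 3.62 ± t·0.56 with t_{0.975,25} = 2.060.
Half-width: 2.060 × 0.56 = 1.153.
3.62 − 1.153 = 2.467; 3.62 + 1.153 = 4.773.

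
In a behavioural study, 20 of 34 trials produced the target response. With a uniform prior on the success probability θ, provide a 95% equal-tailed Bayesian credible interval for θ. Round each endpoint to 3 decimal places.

Posterior: Beta(1+20, 1+14) = Beta(21, 15).
Equal-tailed 95% interval: the 0.025 and 0.975 quantiles of Beta(21, 15).
Posterior mean ≈ 0.583, SD ≈ 0.081; a Normal approximation gives roughly [0.424, 0.742].
Exact: F⁻¹(0.025) = 0.421; F⁻¹(0.975) = 0.737.

[0.421, 0.737]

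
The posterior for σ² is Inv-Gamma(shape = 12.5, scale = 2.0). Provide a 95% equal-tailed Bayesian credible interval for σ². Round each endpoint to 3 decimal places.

[0.098, 0.305]

Inverse-Gamma(12.5, 2.0) quantiles: F⁻¹(0.025) and F⁻¹(0.975).
Equivalently, 1/σ² ~ Gamma(12.5, rate = 2.0); invert its 0.975 and 0.025 quantiles.
Posterior mean ≈ 0.174, SD ≈ 0.054; a Normal approximation gives roughly [0.069, 0.279].
Exact: lower = 0.098; upper = 0.305.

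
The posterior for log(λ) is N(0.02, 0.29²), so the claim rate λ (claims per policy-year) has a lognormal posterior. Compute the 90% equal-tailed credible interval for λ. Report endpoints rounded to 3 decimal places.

On the log scale the 90% interval is 0.02 ± 1.645 × 0.29 = [-0.4570, 0.4970].
Exponentiate: [e^-0.4570, e^0.4970] = [0.633, 1.644].

[0.633, 1.644]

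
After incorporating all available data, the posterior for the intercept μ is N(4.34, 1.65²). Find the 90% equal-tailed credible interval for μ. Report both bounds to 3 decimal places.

The posterior is symmetric, so the 90% equal-tailed interval is μ = 4.34 ± z·1.65 with z = 1.645.
Half-width: 1.645 × 1.65 = 2.714.
4.34 − 2.714 = 1.626; 4.34 + 2.714 = 7.054.

[1.626, 7.054]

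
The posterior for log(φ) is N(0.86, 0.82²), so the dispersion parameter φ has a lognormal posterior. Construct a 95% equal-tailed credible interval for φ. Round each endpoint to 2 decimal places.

[0.47, 11.79]

On the log scale the 95% interval is 0.86 ± 1.960 × 0.82 = [-0.7472, 2.4672].
Exponentiate: [e^-0.7472, e^2.4672] = [0.47, 11.79].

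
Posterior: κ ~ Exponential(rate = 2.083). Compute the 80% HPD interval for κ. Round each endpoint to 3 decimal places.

The exponential density is strictly decreasing on [0, ∞), so the HPD interval is anchored at 0: [0, q] with P(κ ≤ q) = 0.80.
q = −ln(1 − 0.80) / 2.083 = 1.6094 / 2.083 = 0.773.

[0.000, 0.773]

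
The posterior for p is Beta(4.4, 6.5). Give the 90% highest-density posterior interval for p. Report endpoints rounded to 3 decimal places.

[0.168, 0.634]

The posterior is unimodal and skewed, so the HPD interval has equal density at both endpoints and is the shortest 90% interval.
Solving f(0.168) = f(0.634) with F(0.634) − F(0.168) = 0.90 gives [0.168, 0.634].
For comparison, the equal-tailed interval is [0.180, 0.648]; the HPD is narrower and shifted toward the mode.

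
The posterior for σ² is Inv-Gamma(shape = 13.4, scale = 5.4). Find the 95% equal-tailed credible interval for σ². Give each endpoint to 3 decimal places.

[0.252, 0.749]

Inverse-Gamma(13.4, 5.4) quantiles: F⁻¹(0.025) and F⁻¹(0.975).
Equivalently, 1/σ² ~ Gamma(13.4, rate = 5.4); invert its 0.975 and 0.025 quantiles.
Posterior mean ≈ 0.435, SD ≈ 0.129; a Normal approximation gives roughly [0.183, 0.688].
Exact: lower = 0.252; upper = 0.749.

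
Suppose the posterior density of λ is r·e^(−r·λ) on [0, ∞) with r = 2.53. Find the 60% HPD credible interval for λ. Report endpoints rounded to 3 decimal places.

The exponential density is strictly decreasing on [0, ∞), so the HPD interval is anchored at 0: [0, q] with P(λ ≤ q) = 0.60.
q = −ln(1 − 0.60) / 2.53 = 0.9163 / 2.53 = 0.362.

[0.000, 0.362]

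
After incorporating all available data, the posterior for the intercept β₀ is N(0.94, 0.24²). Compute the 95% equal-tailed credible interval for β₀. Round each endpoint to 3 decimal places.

The posterior is symmetric, so the 95% equal-tailed interval is β₀ = 0.94 ± z·0.24 with z = 1.960.
Half-width: 1.960 × 0.24 = 0.470.
0.94 − 0.470 = 0.470; 0.94 + 0.470 = 1.410.

[0.470, 1.410]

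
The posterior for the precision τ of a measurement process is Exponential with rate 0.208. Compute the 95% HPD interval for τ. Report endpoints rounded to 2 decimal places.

The exponential density is strictly decreasing on [0, ∞), so the HPD interval is anchored at 0: [0, q] with P(τ ≤ q) = 0.95.
q = −ln(1 − 0.95) / 0.208 = 2.9957 / 0.208 = 14.40.

[0.00, 14.40]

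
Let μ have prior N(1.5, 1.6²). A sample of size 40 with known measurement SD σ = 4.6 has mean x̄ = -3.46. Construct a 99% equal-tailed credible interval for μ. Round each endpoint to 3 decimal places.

[-4.316, -0.905]

Posterior precision = 1/1.6² + 40/4.6² = 0.3906 + 1.8904 = 2.2810, so posterior SD = 0.6621.
Posterior mean = (1.5/1.6² + 40·-3.46/4.6²) / 2.2810 = -2.6106.
Interval: -2.6106 ± 2.576 × 0.6621 → [-4.316, -0.905].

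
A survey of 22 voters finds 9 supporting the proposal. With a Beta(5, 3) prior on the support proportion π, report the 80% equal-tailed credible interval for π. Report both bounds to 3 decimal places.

[0.351, 0.583]

Posterior: Beta(5+9, 3+13) = Beta(14, 16).
Equal-tailed 80% interval: the 0.1 and 0.9 quantiles of Beta(14, 16).
Posterior mean ≈ 0.467, SD ≈ 0.090; a Normal approximation gives roughly [0.352, 0.581].
Exact: F⁻¹(0.1) = 0.351; F⁻¹(0.9) = 0.583.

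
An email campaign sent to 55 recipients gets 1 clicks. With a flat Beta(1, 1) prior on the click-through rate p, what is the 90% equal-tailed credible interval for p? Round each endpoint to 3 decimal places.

Posterior: Beta(1+1, 1+54) = Beta(2, 55).
Equal-tailed 90% interval: the 0.05 and 0.95 quantiles of Beta(2, 55).
Posterior mean ≈ 0.035, SD ≈ 0.024; a Normal approximation gives roughly [-0.005, 0.075].
Exact: F⁻¹(0.05) = 0.006; F⁻¹(0.95) = 0.082.

[0.006, 0.082]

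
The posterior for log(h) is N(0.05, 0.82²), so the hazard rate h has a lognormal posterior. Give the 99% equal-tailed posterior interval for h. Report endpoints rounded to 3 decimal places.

On the log scale the 99% interval is 0.05 ± 2.576 × 0.82 = [-2.0622, 2.1622].
Exponentiate: [e^-2.0622, e^2.1622] = [0.127, 8.690].

[0.127, 8.690]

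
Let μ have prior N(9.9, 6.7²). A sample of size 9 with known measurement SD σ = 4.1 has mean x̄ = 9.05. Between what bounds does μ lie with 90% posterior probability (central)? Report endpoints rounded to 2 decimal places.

[6.88, 11.29]

Posterior precision = 1/6.7² + 9/4.1² = 0.0223 + 0.5354 = 0.5577, so posterior SD = 1.3391.
Posterior mean = (9.9/6.7² + 9·9.05/4.1²) / 0.5577 = 9.0840.
Interval: 9.0840 ± 1.645 × 1.3391 → [6.88, 11.29].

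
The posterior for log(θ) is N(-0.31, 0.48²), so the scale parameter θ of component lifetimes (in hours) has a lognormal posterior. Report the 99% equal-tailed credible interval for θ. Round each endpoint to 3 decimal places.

[0.213, 2.525]

On the log scale the 99% interval is -0.31 ± 2.576 × 0.48 = [-1.5464, 0.9264].
Exponentiate: [e^-1.5464, e^0.9264] = [0.213, 2.525].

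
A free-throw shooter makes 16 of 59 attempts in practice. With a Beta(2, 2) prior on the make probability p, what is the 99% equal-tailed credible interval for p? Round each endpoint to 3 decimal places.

[0.155, 0.442]

Posterior: Beta(2+16, 2+43) = Beta(18, 45).
Equal-tailed 99% interval: the 0.005 and 0.995 quantiles of Beta(18, 45).
Posterior mean ≈ 0.286, SD ≈ 0.056; a Normal approximation gives roughly [0.140, 0.431].
Exact: F⁻¹(0.005) = 0.155; F⁻¹(0.995) = 0.442.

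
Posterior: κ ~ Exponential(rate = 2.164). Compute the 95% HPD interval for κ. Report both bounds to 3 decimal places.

[0.000, 1.384]

The exponential density is strictly decreasing on [0, ∞), so the HPD interval is anchored at 0: [0, q] with P(κ ≤ q) = 0.95.
q = −ln(1 − 0.95) / 2.164 = 2.9957 / 2.164 = 1.384.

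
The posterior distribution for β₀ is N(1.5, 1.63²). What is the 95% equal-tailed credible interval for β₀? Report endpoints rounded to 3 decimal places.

[-1.695, 4.695]

The posterior is symmetric, so the 95% equal-tailed interval is β₀ = 1.5 ± z·1.63 with z = 1.960.
Half-width: 1.960 × 1.63 = 3.195.
1.5 − 3.195 = -1.695; 1.5 + 3.195 = 4.695.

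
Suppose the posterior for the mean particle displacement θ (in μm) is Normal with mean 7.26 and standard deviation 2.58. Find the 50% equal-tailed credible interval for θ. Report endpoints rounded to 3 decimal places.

[5.520, 9.000]

The posterior is symmetric, so the 50% equal-tailed interval is θ = 7.26 ± z·2.58 with z = 0.674.
Half-width: 0.674 × 2.58 = 1.740.
7.26 − 1.740 = 5.520; 7.26 + 1.740 = 9.000.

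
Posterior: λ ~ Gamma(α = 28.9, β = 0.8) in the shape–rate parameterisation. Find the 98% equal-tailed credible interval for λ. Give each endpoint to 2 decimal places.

[22.35, 53.57]

Posterior: Gamma(shape 28.9, rate 0.8).
Equal-tailed 98% interval: Gamma(28.9, 0.8) quantiles at 0.01 and 0.99.
Posterior mean ≈ 36.12, SD ≈ 6.72; a Normal approximation gives roughly [20.49, 51.76].
Exact: lower = 22.35; upper = 53.57.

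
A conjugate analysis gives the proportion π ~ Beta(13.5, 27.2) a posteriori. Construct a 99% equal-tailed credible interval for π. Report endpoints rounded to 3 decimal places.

Posterior: Beta(13.5, 27.2).
Equal-tailed 99% interval: the 0.005 and 0.995 quantiles of Beta(13.5, 27.2).
Posterior mean ≈ 0.332, SD ≈ 0.073; a Normal approximation gives roughly [0.144, 0.519].
Exact: F⁻¹(0.005) = 0.163; F⁻¹(0.995) = 0.530.

[0.163, 0.530]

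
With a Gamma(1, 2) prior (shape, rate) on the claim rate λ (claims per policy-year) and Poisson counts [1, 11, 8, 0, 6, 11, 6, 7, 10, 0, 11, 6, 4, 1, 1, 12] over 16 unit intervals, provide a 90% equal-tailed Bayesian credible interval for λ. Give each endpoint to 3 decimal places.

[4.471, 6.259]

Posterior: Gamma(1+95, 2+16) = Gamma(96, 18) (shape, rate).
Equal-tailed 90% interval: Gamma(96, 18) quantiles at 0.05 and 0.95.
Posterior mean ≈ 5.333, SD ≈ 0.544; a Normal approximation gives roughly [4.438, 6.229].
Exact: lower = 4.471; upper = 6.259.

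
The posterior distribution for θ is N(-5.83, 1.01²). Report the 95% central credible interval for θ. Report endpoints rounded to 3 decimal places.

The posterior is symmetric, so the 95% equal-tailed interval is θ = -5.83 ± z·1.01 with z = 1.960.
Half-width: 1.960 × 1.01 = 1.980.
-5.83 − 1.980 = -7.810; -5.83 + 1.980 = -3.850.

[-7.810, -3.850]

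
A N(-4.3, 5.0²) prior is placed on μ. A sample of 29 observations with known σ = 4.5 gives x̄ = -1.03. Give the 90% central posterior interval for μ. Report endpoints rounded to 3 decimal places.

Posterior precision = 1/5.0² + 29/4.5² = 0.0400 + 1.4321 = 1.4721, so posterior SD = 0.8242.
Posterior mean = (-4.3/5.0² + 29·-1.03/4.5²) / 1.4721 = -1.1189.
Interval: -1.1189 ± 1.645 × 0.8242 → [-2.475, 0.237].

[-2.475, 0.237]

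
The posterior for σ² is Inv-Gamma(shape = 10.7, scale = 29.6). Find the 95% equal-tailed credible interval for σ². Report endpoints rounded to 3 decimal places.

Inverse-Gamma(10.7, 29.6) quantiles: F⁻¹(0.025) and F⁻¹(0.975).
Equivalently, 1/σ² ~ Gamma(10.7, rate = 29.6); invert its 0.975 and 0.025 quantiles.
Posterior mean ≈ 3.052, SD ≈ 1.035; a Normal approximation gives roughly [1.024, 5.079].
Exact: lower = 1.644; upper = 5.605.

[1.644, 5.605]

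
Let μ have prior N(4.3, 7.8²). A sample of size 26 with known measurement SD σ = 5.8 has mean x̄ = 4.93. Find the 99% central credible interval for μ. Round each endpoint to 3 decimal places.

Posterior precision = 1/7.8² + 26/5.8² = 0.0164 + 0.7729 = 0.7893, so posterior SD = 1.1256.
Posterior mean = (4.3/7.8² + 26·4.93/5.8²) / 0.7893 = 4.9169.
Interval: 4.9169 ± 2.576 × 1.1256 → [2.018, 7.816].

[2.018, 7.816]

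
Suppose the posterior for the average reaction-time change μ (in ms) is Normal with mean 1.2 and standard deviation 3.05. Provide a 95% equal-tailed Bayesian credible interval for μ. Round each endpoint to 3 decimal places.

The posterior is symmetric, so the 95% equal-tailed interval is μ = 1.2 ± z·3.05 with z = 1.960.
Half-width: 1.960 × 3.05 = 5.978.
1.2 − 5.978 = -4.778; 1.2 + 5.978 = 7.178.

[-4.778, 7.178]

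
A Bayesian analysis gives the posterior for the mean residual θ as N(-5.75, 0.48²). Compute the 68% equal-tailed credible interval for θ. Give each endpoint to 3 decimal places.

The posterior is symmetric, so the 68% equal-tailed interval is θ = -5.75 ± z·0.48 with z = 0.994.
Half-width: 0.994 × 0.48 = 0.477.
-5.75 − 0.477 = -6.227; -5.75 + 0.477 = -5.273.

[-6.227, -5.273]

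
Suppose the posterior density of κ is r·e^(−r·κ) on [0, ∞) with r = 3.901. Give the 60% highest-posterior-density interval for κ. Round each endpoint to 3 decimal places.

[0.000, 0.235]

The exponential density is strictly decreasing on [0, ∞), so the HPD interval is anchored at 0: [0, q] with P(κ ≤ q) = 0.60.
q = −ln(1 − 0.60) / 3.901 = 0.9163 / 3.901 = 0.235.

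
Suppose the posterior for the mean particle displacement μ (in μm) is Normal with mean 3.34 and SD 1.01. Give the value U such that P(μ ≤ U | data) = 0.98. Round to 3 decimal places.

Need U with P(μ ≤ U) = 0.98: U = 3.34 + z_{0.02}·1.01.
z = 2.054; U = 3.34 + 2.054 × 1.01 = 5.414.

5.414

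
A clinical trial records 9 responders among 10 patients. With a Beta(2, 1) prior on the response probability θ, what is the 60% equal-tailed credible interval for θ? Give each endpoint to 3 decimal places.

Posterior: Beta(2+9, 1+1) = Beta(11, 2).
Equal-tailed 60% interval: the 0.2 and 0.8 quantiles of Beta(11, 2).
Posterior mean ≈ 0.846, SD ≈ 0.096; a Normal approximation gives roughly [0.765, 0.927].
Exact: F⁻¹(0.2) = 0.770; F⁻¹(0.8) = 0.931.

[0.770, 0.931]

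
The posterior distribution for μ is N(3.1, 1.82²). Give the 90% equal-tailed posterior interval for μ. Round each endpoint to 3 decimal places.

The posterior is symmetric, so the 90% equal-tailed interval is μ = 3.1 ± z·1.82 with z = 1.645.
Half-width: 1.645 × 1.82 = 2.994.
3.1 − 2.994 = 0.106; 3.1 + 2.994 = 6.094.

[0.106, 6.094]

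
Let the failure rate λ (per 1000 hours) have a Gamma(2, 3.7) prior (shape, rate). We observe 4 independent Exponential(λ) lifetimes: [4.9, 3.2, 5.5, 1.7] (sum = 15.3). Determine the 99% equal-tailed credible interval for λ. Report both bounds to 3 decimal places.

[0.081, 0.745]

Posterior: Gamma(2+4, 3.7+15.3) = Gamma(6, 19.0) (shape, rate).
Equal-tailed 99% interval: Gamma(6, 19.0) quantiles at 0.005 and 0.995.
Posterior mean ≈ 0.316, SD ≈ 0.129; a Normal approximation gives roughly [-0.016, 0.648].
Exact: lower = 0.081; upper = 0.745.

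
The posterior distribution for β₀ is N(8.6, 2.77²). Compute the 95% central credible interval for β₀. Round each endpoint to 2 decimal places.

[3.17, 14.03]

The posterior is symmetric, so the 95% equal-tailed interval is β₀ = 8.6 ± z·2.77 with z = 1.960.
Half-width: 1.960 × 2.77 = 5.43.
8.6 − 5.43 = 3.17; 8.6 + 5.43 = 14.03.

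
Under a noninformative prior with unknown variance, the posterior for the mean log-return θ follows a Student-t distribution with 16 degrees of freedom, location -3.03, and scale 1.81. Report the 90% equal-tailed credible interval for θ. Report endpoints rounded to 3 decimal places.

[-6.190, 0.130]

The t_16 distribution is symmetric; the 90% interval is -3.03 ± t·1.81 with t_{0.95,16} = 1.746.
Half-width: 1.746 × 1.81 = 3.160.
-3.03 − 3.160 = -6.190; -3.03 + 3.160 = 0.130.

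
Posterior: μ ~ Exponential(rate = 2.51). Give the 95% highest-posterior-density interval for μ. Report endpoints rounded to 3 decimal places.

The exponential density is strictly decreasing on [0, ∞), so the HPD interval is anchored at 0: [0, q] with P(μ ≤ q) = 0.95.
q = −ln(1 − 0.95) / 2.51 = 2.9957 / 2.51 = 1.194.

[0.000, 1.194]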